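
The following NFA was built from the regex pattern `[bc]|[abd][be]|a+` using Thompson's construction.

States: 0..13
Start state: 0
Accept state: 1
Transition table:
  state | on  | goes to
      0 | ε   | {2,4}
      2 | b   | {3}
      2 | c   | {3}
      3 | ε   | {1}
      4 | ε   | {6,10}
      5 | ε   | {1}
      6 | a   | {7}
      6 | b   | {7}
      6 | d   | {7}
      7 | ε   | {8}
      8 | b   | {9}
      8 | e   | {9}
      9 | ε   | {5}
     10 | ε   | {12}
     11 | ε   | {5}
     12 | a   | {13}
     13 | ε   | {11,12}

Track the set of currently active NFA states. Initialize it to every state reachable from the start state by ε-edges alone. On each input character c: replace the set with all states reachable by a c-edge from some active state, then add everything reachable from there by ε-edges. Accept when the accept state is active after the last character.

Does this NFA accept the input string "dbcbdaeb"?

S₀ = ε-closure({0}) = {0,2,4,6,10,12}
'd' @ 1: {7,8}
'b' @ 2: {1,5,9}  (accept∈set)
'c' @ 3: {}  — dead — no transitions
rest 'bdaeb' ignored (set empty)
end set {} — state 1 not in

Answer: REJECT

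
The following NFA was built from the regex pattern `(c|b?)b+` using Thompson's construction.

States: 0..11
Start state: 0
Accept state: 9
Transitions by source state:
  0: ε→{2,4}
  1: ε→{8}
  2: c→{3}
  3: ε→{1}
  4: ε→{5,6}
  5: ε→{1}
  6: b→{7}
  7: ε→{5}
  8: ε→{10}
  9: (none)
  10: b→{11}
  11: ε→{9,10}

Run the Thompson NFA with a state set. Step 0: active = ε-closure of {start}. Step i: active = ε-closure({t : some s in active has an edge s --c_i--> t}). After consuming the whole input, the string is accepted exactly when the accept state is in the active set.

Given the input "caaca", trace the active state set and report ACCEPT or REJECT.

Answer: REJECT

Derivation:
start: ε-closure({0}) = {0,1,2,4,5,6,8,10}
'c' @ 1: {1,3,8,10}
'a' @ 2: {}  — dead — no transitions
rest 'aca' ignored (set empty)
final: {}; accept 9 not in set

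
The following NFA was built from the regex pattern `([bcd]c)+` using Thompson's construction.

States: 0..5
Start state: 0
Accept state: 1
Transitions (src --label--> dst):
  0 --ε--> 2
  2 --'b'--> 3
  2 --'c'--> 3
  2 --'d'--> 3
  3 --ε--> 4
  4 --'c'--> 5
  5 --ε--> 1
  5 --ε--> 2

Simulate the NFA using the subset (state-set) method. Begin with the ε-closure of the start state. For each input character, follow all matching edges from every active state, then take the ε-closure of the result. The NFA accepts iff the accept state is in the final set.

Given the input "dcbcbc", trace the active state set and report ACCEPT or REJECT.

initial (ε-close {0}): {0,2}
'd' @ 1: {3,4}
'c' @ 2: {1,2,5}  (accept∈set)
'b' @ 3: {3,4}
'c' @ 4: {1,2,5}  (accept∈set)
'b' @ 5: {3,4}
'c' @ 6: {1,2,5}  (accept∈set)
end set {1,2,5} — state 1 in

Answer: ACCEPT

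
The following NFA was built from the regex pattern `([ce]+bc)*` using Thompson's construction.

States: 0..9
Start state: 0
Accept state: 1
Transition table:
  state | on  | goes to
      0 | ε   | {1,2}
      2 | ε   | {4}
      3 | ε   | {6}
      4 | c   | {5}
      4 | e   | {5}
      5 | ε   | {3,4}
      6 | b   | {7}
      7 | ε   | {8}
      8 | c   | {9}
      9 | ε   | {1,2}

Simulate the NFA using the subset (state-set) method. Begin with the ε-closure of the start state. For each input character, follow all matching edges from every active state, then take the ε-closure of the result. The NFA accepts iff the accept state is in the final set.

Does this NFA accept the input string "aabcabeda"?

start: ε-closure({0}) = {0,1,2,4}
'a' @ 1: {}  — dead — no transitions
rest 'abcabeda' ignored (set empty)
after full input: {}  (accept=1 not in)

Answer: REJECT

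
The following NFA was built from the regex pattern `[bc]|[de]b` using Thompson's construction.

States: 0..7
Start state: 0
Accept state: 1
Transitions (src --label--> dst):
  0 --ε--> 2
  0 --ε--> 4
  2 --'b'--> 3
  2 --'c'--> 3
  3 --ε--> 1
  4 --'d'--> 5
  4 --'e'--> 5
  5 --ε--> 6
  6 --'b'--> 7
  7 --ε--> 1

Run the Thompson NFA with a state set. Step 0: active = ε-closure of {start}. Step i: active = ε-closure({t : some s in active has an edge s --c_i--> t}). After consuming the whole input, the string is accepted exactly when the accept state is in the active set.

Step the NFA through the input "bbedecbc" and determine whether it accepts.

S₀ = ε-closure({0}) = {0,2,4}
'b' @ 1: {1,3}  [accepting]
'b' @ 2: {}  — state set empty
rest 'edecbc' ignored (set empty)
after full input: {}  (accept=1 not in)

Answer: REJECT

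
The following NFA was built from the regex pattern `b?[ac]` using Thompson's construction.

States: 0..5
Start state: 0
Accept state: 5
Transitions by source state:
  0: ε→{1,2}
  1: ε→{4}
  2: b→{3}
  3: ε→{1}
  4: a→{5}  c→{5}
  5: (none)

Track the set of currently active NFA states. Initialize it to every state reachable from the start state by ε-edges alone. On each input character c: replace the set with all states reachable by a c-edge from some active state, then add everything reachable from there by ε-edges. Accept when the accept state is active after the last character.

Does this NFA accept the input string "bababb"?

start: ε-closure({0}) = {0,1,2,4}
'b' @ 1: {1,3,4}
'a' @ 2: {5}  ✓accept
'b' @ 3: {}  — no active states
rest 'abb' ignored (set empty)
final: {}; accept 5 not in set

Answer: REJECT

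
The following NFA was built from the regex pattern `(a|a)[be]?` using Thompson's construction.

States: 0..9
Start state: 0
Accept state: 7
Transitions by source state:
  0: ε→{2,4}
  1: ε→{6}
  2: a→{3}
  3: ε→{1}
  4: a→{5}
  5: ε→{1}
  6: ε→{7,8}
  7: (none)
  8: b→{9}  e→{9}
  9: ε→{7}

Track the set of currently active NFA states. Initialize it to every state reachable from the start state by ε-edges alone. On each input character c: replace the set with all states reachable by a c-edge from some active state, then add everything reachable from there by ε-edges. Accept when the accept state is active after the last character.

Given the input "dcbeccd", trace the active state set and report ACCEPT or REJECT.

start: ε-closure({0}) = {0,2,4}
'd' @ 1: {}  — state set empty
rest 'cbeccd' ignored (set empty)
after full input: {}  (accept=7 not in)

Answer: REJECT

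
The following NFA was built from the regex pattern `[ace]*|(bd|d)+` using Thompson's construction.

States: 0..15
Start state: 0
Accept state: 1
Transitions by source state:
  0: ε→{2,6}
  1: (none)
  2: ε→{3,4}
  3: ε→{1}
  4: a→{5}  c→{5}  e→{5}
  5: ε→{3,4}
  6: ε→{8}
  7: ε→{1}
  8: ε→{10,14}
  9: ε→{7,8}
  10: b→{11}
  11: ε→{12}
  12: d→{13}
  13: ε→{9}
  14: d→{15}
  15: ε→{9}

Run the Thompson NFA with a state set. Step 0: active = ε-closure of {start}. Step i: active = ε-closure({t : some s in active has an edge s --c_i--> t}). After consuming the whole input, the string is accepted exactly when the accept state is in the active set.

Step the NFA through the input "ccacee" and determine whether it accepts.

S₀ = ε-closure({0}) = {0,1,2,3,4,6,8,10,14}
'c' @ 1: {1,3,4,5}  ✓accept
'c' @ 2: {1,3,4,5}  ✓accept
'a' @ 3: {1,3,4,5}  ✓accept
'c' @ 4: {1,3,4,5}  ✓accept
'e' @ 5: {1,3,4,5}  ✓accept
'e' @ 6: {1,3,4,5}  ✓accept
end set {1,3,4,5} — state 1 in

Answer: ACCEPT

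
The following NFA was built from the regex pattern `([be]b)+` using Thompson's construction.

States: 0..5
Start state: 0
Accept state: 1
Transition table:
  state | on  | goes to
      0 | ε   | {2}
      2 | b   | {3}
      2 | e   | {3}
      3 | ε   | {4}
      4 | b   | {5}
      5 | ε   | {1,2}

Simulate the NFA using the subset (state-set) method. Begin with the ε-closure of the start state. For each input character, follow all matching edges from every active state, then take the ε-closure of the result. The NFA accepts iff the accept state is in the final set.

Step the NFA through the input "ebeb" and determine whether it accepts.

start: ε-closure({0}) = {0,2}
'e' @ 1: {3,4}
'b' @ 2: {1,2,5}  ✓accept
'e' @ 3: {3,4}
'b' @ 4: {1,2,5}  ✓accept
final: {1,2,5}; accept 1 in set

Answer: ACCEPT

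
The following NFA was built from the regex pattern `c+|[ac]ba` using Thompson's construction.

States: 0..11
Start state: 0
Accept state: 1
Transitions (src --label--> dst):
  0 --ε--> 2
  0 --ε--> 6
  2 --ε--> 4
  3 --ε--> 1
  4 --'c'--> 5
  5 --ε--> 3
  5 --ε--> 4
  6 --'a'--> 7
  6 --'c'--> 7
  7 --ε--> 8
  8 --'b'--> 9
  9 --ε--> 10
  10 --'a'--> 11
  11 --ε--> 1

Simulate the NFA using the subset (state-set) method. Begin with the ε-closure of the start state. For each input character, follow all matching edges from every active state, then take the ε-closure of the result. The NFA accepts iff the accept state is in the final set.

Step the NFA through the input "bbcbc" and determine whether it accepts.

S₀ = ε-closure({0}) = {0,2,4,6}
'b' @ 1: {}  — state set empty
rest 'bcbc' ignored (set empty)
final: {}; accept 1 not in set

Answer: REJECT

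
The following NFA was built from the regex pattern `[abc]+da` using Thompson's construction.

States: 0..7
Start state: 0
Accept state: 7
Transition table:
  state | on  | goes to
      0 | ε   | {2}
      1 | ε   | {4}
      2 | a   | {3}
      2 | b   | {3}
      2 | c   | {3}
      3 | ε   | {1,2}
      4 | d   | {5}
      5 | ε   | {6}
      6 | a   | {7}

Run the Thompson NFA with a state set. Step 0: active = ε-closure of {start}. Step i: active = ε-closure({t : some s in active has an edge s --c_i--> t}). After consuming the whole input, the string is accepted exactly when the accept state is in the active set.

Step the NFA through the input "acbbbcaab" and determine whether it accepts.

Answer: REJECT

Trace:
S₀ = ε-closure({0}) = {0,2}
'a' @ 1: {1,2,3,4}
'c' @ 2: {1,2,3,4}
'b' @ 3: {1,2,3,4}
'b' @ 4: {1,2,3,4}
'b' @ 5: {1,2,3,4}
'c' @ 6: {1,2,3,4}
'a' @ 7: {1,2,3,4}
'a' @ 8: {1,2,3,4}
'b' @ 9: {1,2,3,4}
end set {1,2,3,4} — state 7 not in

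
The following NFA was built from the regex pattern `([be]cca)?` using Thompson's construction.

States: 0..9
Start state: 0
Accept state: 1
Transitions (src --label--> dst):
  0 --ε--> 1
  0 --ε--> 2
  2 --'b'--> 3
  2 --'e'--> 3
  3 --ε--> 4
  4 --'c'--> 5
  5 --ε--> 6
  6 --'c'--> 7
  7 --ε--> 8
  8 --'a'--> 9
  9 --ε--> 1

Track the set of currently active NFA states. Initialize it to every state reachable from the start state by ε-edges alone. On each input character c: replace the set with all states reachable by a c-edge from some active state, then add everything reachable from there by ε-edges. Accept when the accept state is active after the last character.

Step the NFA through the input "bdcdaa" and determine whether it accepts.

S₀ = ε-closure({0}) = {0,1,2}
'b' @ 1: {3,4}
'd' @ 2: {}  — dead — no transitions
rest 'cdaa' ignored (set empty)
after full input: {}  (accept=1 not in)

Answer: REJECT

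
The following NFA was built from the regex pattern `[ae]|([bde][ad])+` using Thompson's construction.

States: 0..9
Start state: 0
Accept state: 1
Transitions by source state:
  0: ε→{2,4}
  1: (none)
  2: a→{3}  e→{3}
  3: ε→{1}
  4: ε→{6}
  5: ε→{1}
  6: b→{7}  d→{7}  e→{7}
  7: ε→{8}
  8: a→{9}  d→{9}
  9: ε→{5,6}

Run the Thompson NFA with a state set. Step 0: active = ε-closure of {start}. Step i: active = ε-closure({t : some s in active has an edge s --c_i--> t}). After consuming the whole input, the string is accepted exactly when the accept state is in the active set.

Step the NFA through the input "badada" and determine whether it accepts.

S₀ = ε-closure({0}) = {0,2,4,6}
'b' @ 1: {7,8}
'a' @ 2: {1,5,6,9}  ✓accept
'd' @ 3: {7,8}
'a' @ 4: {1,5,6,9}  ✓accept
'd' @ 5: {7,8}
'a' @ 6: {1,5,6,9}  ✓accept
final: {1,5,6,9}; accept 1 in set

Answer: ACCEPT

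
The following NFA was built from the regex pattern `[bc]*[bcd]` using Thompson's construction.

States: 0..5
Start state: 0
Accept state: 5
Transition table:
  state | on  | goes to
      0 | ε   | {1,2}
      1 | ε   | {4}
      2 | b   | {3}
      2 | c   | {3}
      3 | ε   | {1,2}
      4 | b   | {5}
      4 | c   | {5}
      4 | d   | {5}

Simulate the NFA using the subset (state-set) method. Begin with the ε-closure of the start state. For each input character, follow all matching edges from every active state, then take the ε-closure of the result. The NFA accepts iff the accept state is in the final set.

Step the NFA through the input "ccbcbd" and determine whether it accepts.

Answer: ACCEPT

Steps:
start: ε-closure({0}) = {0,1,2,4}
'c' @ 1: {1,2,3,4,5}  [accepting]
'c' @ 2: {1,2,3,4,5}  [accepting]
'b' @ 3: {1,2,3,4,5}  [accepting]
'c' @ 4: {1,2,3,4,5}  [accepting]
'b' @ 5: {1,2,3,4,5}  [accepting]
'd' @ 6: {5}  [accepting]
after full input: {5}  (accept=5 in)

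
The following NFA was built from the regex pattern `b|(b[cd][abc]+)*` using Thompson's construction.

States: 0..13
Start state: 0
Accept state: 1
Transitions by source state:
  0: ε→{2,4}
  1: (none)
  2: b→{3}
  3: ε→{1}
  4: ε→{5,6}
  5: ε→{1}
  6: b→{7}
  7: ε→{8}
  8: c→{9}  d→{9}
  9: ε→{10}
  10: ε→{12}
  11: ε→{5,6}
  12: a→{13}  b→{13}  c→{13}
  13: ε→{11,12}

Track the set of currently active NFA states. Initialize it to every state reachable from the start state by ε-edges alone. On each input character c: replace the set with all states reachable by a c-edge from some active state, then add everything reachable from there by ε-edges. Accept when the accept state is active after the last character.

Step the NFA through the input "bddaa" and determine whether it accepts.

Answer: REJECT

Trace:
start: ε-closure({0}) = {0,1,2,4,5,6}
'b' @ 1: {1,3,7,8}  [accepting]
'd' @ 2: {9,10,12}
'd' @ 3: {}  — state set empty
rest 'aa' ignored (set empty)
after full input: {}  (accept=1 not in)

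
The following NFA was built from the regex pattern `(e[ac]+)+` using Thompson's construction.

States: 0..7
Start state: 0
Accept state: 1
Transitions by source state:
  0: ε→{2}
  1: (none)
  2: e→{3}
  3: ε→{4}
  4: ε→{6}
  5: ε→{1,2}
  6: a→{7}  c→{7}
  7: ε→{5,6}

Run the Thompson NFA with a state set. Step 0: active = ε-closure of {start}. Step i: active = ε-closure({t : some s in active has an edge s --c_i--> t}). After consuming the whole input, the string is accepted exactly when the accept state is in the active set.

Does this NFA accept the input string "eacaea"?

Answer: ACCEPT

Trace:
initial (ε-close {0}): {0,2}
'e' @ 1: {3,4,6}
'a' @ 2: {1,2,5,6,7}  (accept∈set)
'c' @ 3: {1,2,5,6,7}  (accept∈set)
'a' @ 4: {1,2,5,6,7}  (accept∈set)
'e' @ 5: {3,4,6}
'a' @ 6: {1,2,5,6,7}  (accept∈set)
final: {1,2,5,6,7}; accept 1 in set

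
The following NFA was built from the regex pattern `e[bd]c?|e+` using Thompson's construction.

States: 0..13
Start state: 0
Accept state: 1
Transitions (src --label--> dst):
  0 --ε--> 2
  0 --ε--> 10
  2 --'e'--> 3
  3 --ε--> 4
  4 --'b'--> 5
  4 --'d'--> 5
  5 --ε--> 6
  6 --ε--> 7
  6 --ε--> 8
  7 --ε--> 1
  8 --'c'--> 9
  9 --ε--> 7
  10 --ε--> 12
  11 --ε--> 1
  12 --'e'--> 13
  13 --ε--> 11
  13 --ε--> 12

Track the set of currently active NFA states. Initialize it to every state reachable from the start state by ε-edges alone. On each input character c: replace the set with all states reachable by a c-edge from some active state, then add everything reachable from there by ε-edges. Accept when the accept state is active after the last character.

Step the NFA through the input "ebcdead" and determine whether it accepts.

initial (ε-close {0}): {0,2,10,12}
'e' @ 1: {1,3,4,11,12,13}  ✓accept
'b' @ 2: {1,5,6,7,8}  ✓accept
'c' @ 3: {1,7,9}  ✓accept
'd' @ 4: {}  — state set empty
rest 'ead' ignored (set empty)
after full input: {}  (accept=1 not in)

Answer: REJECT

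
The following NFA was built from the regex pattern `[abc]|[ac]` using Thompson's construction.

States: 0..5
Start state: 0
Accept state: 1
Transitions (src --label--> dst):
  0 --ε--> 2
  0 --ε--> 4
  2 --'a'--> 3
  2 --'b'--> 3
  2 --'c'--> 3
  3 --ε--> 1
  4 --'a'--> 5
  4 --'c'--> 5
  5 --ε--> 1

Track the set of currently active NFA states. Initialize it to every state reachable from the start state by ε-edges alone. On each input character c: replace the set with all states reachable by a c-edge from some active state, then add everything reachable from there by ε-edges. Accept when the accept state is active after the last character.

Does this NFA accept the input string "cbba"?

start: ε-closure({0}) = {0,2,4}
'c' @ 1: {1,3,5}  (accept∈set)
'b' @ 2: {}  — no active states
rest 'ba' ignored (set empty)
final: {}; accept 1 not in set

Answer: REJECT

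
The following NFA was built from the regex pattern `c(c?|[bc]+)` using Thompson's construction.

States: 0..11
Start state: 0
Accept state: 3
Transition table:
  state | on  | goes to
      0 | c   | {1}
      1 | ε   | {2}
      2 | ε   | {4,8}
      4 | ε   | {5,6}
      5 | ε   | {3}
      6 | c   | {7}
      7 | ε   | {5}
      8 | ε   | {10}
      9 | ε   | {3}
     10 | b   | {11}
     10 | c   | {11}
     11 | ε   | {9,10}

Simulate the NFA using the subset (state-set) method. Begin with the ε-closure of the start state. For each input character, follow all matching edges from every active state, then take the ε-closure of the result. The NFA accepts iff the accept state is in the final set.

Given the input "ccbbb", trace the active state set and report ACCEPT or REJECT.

initial (ε-close {0}): {0}
'c' @ 1: {1,2,3,4,5,6,8,10}  (accept∈set)
'c' @ 2: {3,5,7,9,10,11}  (accept∈set)
'b' @ 3: {3,9,10,11}  (accept∈set)
'b' @ 4: {3,9,10,11}  (accept∈set)
'b' @ 5: {3,9,10,11}  (accept∈set)
after full input: {3,9,10,11}  (accept=3 in)

Answer: ACCEPT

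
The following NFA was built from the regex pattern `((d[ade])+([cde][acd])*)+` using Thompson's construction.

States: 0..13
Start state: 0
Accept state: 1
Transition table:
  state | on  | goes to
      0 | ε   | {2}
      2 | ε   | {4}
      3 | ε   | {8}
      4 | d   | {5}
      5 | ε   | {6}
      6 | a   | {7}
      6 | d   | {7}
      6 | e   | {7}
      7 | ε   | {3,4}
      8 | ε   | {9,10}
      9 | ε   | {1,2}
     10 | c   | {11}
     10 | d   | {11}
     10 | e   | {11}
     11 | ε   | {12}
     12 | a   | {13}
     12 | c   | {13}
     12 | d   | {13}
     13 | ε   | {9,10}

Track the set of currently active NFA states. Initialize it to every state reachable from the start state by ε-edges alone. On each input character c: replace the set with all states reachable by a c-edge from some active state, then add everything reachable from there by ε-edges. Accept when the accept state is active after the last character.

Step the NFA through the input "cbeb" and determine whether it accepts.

Answer: REJECT

Steps:
initial (ε-close {0}): {0,2,4}
'c' @ 1: {}  — no active states
rest 'beb' ignored (set empty)
after full input: {}  (accept=1 not in)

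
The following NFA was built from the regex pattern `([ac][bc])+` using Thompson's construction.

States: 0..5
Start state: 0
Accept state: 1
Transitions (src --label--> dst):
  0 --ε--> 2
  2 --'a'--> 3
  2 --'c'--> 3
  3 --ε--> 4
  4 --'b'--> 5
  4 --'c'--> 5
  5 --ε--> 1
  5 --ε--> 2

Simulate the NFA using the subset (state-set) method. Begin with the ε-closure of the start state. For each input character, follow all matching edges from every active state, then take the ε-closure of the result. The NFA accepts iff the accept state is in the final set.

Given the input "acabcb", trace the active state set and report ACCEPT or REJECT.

start: ε-closure({0}) = {0,2}
'a' @ 1: {3,4}
'c' @ 2: {1,2,5}  ✓accept
'a' @ 3: {3,4}
'b' @ 4: {1,2,5}  ✓accept
'c' @ 5: {3,4}
'b' @ 6: {1,2,5}  ✓accept
end set {1,2,5} — state 1 in

Answer: ACCEPT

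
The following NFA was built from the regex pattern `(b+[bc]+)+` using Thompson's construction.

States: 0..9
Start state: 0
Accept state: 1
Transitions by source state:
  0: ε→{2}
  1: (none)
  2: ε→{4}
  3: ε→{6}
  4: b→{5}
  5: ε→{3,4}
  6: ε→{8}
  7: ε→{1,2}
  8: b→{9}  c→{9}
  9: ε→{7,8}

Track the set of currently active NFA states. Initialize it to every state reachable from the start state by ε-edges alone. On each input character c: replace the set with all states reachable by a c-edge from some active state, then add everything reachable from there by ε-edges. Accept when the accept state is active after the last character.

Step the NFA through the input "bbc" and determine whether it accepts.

Answer: ACCEPT

Derivation:
S₀ = ε-closure({0}) = {0,2,4}
'b' @ 1: {3,4,5,6,8}
'b' @ 2: {1,2,3,4,5,6,7,8,9}  [accepting]
'c' @ 3: {1,2,4,7,8,9}  [accepting]
end set {1,2,4,7,8,9} — state 1 in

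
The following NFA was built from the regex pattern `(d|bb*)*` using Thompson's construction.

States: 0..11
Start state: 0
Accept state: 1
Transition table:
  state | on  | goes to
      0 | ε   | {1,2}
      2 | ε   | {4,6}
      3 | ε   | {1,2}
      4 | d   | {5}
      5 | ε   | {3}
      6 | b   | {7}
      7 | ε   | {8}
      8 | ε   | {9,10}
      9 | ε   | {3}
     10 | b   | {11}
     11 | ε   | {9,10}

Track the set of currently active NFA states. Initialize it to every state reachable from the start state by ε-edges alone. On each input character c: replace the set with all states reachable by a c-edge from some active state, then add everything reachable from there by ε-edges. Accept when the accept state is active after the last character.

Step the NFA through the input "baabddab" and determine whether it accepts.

Answer: REJECT

Trace:
start: ε-closure({0}) = {0,1,2,4,6}
'b' @ 1: {1,2,3,4,6,7,8,9,10}  ✓accept
'a' @ 2: {}  — state set empty
rest 'abddab' ignored (set empty)
final: {}; accept 1 not in set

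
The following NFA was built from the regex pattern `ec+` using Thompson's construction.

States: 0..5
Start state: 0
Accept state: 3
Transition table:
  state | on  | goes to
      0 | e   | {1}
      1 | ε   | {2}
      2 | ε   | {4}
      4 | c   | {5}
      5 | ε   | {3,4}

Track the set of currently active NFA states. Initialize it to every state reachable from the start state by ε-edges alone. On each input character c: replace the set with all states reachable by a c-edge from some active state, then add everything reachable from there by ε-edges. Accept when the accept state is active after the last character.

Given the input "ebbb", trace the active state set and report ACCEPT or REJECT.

Answer: REJECT

Trace:
initial (ε-close {0}): {0}
'e' @ 1: {1,2,4}
'b' @ 2: {}  — no active states
rest 'bb' ignored (set empty)
after full input: {}  (accept=3 not in)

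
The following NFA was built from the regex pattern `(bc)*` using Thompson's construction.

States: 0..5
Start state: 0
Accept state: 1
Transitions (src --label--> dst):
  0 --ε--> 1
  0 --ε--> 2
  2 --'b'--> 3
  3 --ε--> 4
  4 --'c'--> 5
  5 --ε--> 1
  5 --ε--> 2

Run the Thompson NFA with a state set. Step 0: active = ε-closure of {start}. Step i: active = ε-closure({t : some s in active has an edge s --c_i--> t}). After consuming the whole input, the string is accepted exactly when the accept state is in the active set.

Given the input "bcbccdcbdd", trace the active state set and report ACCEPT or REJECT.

S₀ = ε-closure({0}) = {0,1,2}
'b' @ 1: {3,4}
'c' @ 2: {1,2,5}  ✓accept
'b' @ 3: {3,4}
'c' @ 4: {1,2,5}  ✓accept
'c' @ 5: {}  — no active states
rest 'dcbdd' ignored (set empty)
after full input: {}  (accept=1 not in)

Answer: REJECT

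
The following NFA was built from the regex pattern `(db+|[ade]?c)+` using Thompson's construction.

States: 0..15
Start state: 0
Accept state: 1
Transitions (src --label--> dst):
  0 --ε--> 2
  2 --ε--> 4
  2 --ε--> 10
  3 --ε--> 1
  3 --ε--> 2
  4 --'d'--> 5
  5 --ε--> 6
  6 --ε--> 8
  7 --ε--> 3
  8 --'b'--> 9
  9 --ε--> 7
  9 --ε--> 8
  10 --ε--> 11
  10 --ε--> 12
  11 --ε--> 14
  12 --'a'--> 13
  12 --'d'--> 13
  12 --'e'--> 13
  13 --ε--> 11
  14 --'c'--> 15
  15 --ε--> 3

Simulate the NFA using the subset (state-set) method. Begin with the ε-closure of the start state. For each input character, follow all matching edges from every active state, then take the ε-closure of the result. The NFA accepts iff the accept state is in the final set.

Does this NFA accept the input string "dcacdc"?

start: ε-closure({0}) = {0,2,4,10,11,12,14}
'd' @ 1: {5,6,8,11,13,14}
'c' @ 2: {1,2,3,4,10,11,12,14,15}  ✓accept
'a' @ 3: {11,13,14}
'c' @ 4: {1,2,3,4,10,11,12,14,15}  ✓accept
'd' @ 5: {5,6,8,11,13,14}
'c' @ 6: {1,2,3,4,10,11,12,14,15}  ✓accept
after full input: {1,2,3,4,10,11,12,14,15}  (accept=1 in)

Answer: ACCEPT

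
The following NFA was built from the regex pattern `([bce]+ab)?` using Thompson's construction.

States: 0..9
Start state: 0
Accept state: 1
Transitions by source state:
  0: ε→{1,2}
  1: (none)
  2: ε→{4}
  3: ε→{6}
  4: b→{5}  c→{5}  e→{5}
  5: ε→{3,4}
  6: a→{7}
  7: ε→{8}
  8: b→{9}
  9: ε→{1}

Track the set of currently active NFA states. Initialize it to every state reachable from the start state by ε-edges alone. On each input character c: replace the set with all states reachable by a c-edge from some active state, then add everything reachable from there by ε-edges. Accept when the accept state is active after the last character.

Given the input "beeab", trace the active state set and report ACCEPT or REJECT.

Answer: ACCEPT

Derivation:
start: ε-closure({0}) = {0,1,2,4}
'b' @ 1: {3,4,5,6}
'e' @ 2: {3,4,5,6}
'e' @ 3: {3,4,5,6}
'a' @ 4: {7,8}
'b' @ 5: {1,9}  [accepting]
after full input: {1,9}  (accept=1 in)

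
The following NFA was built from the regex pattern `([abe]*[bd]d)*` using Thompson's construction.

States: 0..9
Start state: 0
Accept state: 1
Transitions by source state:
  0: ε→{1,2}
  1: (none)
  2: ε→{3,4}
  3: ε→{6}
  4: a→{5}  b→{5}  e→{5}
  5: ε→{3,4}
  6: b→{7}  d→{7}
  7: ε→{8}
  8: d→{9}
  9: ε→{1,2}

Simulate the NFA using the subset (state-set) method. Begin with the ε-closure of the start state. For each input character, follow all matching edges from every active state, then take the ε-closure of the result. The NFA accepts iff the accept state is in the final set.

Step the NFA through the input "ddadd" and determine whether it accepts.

S₀ = ε-closure({0}) = {0,1,2,3,4,6}
'd' @ 1: {7,8}
'd' @ 2: {1,2,3,4,6,9}  ✓accept
'a' @ 3: {3,4,5,6}
'd' @ 4: {7,8}
'd' @ 5: {1,2,3,4,6,9}  ✓accept
after full input: {1,2,3,4,6,9}  (accept=1 in)

Answer: ACCEPT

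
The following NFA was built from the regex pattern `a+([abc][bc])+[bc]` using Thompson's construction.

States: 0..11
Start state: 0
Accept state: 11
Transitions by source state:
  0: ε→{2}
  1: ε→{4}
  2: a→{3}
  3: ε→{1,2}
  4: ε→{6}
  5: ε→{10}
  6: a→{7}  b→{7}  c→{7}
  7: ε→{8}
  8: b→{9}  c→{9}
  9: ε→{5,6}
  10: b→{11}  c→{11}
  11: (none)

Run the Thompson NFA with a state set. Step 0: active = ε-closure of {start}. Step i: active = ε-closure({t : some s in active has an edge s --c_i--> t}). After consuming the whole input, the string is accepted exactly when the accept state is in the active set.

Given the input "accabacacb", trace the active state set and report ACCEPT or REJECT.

Answer: ACCEPT

Steps:
initial (ε-close {0}): {0,2}
'a' @ 1: {1,2,3,4,6}
'c' @ 2: {7,8}
'c' @ 3: {5,6,9,10}
'a' @ 4: {7,8}
'b' @ 5: {5,6,9,10}
'a' @ 6: {7,8}
'c' @ 7: {5,6,9,10}
'a' @ 8: {7,8}
'c' @ 9: {5,6,9,10}
'b' @ 10: {7,8,11}  (accept∈set)
final: {7,8,11}; accept 11 in set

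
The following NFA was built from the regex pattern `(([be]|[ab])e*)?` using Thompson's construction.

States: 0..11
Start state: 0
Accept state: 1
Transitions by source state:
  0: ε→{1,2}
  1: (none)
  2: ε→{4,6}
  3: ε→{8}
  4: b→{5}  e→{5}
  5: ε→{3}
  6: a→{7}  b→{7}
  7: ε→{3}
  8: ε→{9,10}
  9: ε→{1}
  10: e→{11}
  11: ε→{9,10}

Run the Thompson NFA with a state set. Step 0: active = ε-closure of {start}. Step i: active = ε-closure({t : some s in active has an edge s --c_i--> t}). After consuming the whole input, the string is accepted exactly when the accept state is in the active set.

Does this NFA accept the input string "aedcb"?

Answer: REJECT

Steps:
start: ε-closure({0}) = {0,1,2,4,6}
'a' @ 1: {1,3,7,8,9,10}  ✓accept
'e' @ 2: {1,9,10,11}  ✓accept
'd' @ 3: {}  — state set empty
rest 'cb' ignored (set empty)
end set {} — state 1 not in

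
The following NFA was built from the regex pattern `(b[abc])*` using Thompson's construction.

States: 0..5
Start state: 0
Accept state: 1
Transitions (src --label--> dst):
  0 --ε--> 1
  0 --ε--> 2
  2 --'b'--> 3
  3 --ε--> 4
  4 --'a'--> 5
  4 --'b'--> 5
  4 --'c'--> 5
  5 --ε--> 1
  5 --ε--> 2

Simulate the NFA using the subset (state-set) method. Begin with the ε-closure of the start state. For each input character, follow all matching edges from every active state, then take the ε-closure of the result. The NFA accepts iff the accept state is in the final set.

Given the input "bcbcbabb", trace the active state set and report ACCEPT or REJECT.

Answer: ACCEPT

Derivation:
start: ε-closure({0}) = {0,1,2}
'b' @ 1: {3,4}
'c' @ 2: {1,2,5}  ✓accept
'b' @ 3: {3,4}
'c' @ 4: {1,2,5}  ✓accept
'b' @ 5: {3,4}
'a' @ 6: {1,2,5}  ✓accept
'b' @ 7: {3,4}
'b' @ 8: {1,2,5}  ✓accept
final: {1,2,5}; accept 1 in set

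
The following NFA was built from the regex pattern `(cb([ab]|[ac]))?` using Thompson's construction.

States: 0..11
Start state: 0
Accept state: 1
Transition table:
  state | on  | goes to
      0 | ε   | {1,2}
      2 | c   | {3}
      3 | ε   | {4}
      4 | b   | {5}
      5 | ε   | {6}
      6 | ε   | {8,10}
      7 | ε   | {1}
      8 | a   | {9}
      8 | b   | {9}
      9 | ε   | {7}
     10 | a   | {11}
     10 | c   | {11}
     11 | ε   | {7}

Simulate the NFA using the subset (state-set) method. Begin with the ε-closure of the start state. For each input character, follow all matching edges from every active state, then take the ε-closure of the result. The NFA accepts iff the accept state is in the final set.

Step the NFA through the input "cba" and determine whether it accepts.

start: ε-closure({0}) = {0,1,2}
'c' @ 1: {3,4}
'b' @ 2: {5,6,8,10}
'a' @ 3: {1,7,9,11}  [accepting]
final: {1,7,9,11}; accept 1 in set

Answer: ACCEPT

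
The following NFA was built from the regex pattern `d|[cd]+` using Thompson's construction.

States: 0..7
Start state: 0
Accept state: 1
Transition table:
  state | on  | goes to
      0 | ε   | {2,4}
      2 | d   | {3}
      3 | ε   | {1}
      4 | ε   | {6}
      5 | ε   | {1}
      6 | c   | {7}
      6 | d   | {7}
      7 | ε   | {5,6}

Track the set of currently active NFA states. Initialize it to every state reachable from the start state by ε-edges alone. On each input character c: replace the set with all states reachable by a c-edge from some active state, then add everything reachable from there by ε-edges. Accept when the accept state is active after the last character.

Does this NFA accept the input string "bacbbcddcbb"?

S₀ = ε-closure({0}) = {0,2,4,6}
'b' @ 1: {}  — no active states
rest 'acbbcddcbb' ignored (set empty)
end set {} — state 1 not in

Answer: REJECT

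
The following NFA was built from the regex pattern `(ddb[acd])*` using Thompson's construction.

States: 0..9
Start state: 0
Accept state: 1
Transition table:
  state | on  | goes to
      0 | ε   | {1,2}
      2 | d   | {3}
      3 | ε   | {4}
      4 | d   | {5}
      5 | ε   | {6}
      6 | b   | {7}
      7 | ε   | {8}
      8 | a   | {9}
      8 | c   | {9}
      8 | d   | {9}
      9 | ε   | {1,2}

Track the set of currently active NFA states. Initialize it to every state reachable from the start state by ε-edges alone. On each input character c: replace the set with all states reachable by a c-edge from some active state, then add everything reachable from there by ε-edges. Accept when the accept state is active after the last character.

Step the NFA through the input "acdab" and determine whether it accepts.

Answer: REJECT

Steps:
initial (ε-close {0}): {0,1,2}
'a' @ 1: {}  — dead — no transitions
rest 'cdab' ignored (set empty)
final: {}; accept 1 not in set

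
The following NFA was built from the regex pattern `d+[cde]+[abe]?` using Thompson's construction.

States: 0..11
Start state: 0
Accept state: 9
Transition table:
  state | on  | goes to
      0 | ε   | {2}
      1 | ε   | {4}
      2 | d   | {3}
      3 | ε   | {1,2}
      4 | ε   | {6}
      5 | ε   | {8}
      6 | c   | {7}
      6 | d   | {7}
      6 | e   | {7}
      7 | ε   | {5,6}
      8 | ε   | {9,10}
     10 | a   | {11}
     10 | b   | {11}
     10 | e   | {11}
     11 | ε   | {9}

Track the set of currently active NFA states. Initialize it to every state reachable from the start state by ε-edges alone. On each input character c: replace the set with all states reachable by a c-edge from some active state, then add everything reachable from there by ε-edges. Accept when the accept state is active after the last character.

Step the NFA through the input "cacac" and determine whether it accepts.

Answer: REJECT

Steps:
S₀ = ε-closure({0}) = {0,2}
'c' @ 1: {}  — state set empty
rest 'acac' ignored (set empty)
end set {} — state 9 not in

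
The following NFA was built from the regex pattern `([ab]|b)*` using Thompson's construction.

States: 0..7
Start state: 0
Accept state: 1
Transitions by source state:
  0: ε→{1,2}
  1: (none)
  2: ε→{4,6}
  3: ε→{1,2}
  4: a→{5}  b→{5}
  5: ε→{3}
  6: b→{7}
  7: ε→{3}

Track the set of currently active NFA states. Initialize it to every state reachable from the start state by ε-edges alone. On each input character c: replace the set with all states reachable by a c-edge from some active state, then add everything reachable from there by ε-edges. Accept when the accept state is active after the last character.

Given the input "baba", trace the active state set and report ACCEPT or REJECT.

Answer: ACCEPT

Trace:
initial (ε-close {0}): {0,1,2,4,6}
'b' @ 1: {1,2,3,4,5,6,7}  ✓accept
'a' @ 2: {1,2,3,4,5,6}  ✓accept
'b' @ 3: {1,2,3,4,5,6,7}  ✓accept
'a' @ 4: {1,2,3,4,5,6}  ✓accept
after full input: {1,2,3,4,5,6}  (accept=1 in)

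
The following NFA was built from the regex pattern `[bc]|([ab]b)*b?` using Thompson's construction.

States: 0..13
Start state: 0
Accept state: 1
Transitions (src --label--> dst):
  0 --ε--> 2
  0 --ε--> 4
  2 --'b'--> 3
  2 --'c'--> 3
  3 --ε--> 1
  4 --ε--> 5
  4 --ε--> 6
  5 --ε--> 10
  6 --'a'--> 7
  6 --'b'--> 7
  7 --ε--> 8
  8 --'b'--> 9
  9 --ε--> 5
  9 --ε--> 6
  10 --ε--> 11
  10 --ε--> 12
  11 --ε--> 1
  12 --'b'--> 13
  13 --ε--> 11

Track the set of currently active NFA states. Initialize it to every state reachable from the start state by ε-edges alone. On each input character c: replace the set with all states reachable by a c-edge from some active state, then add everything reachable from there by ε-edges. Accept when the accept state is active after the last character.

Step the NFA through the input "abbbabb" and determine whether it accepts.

Answer: ACCEPT

Steps:
start: ε-closure({0}) = {0,1,2,4,5,6,10,11,12}
'a' @ 1: {7,8}
'b' @ 2: {1,5,6,9,10,11,12}  (accept∈set)
'b' @ 3: {1,7,8,11,13}  (accept∈set)
'b' @ 4: {1,5,6,9,10,11,12}  (accept∈set)
'a' @ 5: {7,8}
'b' @ 6: {1,5,6,9,10,11,12}  (accept∈set)
'b' @ 7: {1,7,8,11,13}  (accept∈set)
final: {1,7,8,11,13}; accept 1 in set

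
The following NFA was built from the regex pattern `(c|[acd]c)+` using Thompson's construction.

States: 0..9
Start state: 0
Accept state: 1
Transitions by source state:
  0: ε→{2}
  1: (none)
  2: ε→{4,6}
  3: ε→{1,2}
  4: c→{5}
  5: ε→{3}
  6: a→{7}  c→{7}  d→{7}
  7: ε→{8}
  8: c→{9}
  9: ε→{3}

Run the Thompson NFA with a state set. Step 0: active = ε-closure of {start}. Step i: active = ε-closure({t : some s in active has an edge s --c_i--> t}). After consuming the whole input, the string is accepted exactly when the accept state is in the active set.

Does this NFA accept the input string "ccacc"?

initial (ε-close {0}): {0,2,4,6}
'c' @ 1: {1,2,3,4,5,6,7,8}  (accept∈set)
'c' @ 2: {1,2,3,4,5,6,7,8,9}  (accept∈set)
'a' @ 3: {7,8}
'c' @ 4: {1,2,3,4,6,9}  (accept∈set)
'c' @ 5: {1,2,3,4,5,6,7,8}  (accept∈set)
after full input: {1,2,3,4,5,6,7,8}  (accept=1 in)

Answer: ACCEPT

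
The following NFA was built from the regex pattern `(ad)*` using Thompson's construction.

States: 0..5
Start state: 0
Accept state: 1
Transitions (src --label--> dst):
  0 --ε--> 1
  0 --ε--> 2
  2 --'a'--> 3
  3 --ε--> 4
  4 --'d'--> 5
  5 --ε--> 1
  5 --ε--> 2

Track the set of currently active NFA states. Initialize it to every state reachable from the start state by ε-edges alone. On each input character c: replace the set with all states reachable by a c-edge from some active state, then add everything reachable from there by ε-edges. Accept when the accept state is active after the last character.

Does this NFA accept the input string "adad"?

Answer: ACCEPT

Trace:
initial (ε-close {0}): {0,1,2}
'a' @ 1: {3,4}
'd' @ 2: {1,2,5}  [accepting]
'a' @ 3: {3,4}
'd' @ 4: {1,2,5}  [accepting]
end set {1,2,5} — state 1 in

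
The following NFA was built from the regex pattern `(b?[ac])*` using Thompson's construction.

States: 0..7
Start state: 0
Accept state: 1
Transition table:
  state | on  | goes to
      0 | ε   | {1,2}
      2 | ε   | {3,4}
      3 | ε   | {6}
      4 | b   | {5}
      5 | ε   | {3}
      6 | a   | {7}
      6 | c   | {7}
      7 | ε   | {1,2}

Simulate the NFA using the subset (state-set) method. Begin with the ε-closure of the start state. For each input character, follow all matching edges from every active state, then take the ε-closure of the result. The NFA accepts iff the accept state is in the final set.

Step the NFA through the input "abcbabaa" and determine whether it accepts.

Answer: ACCEPT

Trace:
S₀ = ε-closure({0}) = {0,1,2,3,4,6}
'a' @ 1: {1,2,3,4,6,7}  ✓accept
'b' @ 2: {3,5,6}
'c' @ 3: {1,2,3,4,6,7}  ✓accept
'b' @ 4: {3,5,6}
'a' @ 5: {1,2,3,4,6,7}  ✓accept
'b' @ 6: {3,5,6}
'a' @ 7: {1,2,3,4,6,7}  ✓accept
'a' @ 8: {1,2,3,4,6,7}  ✓accept
end set {1,2,3,4,6,7} — state 1 in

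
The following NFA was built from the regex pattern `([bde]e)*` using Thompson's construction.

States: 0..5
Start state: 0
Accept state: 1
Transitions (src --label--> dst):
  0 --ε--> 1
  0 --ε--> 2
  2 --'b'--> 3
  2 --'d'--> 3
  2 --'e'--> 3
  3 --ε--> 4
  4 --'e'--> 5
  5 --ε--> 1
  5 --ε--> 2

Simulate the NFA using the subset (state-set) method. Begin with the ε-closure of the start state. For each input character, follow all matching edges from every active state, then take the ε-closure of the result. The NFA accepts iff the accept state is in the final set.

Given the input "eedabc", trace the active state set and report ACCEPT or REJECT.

Answer: REJECT

Derivation:
initial (ε-close {0}): {0,1,2}
'e' @ 1: {3,4}
'e' @ 2: {1,2,5}  [accepting]
'd' @ 3: {3,4}
'a' @ 4: {}  — dead — no transitions
rest 'bc' ignored (set empty)
final: {}; accept 1 not in set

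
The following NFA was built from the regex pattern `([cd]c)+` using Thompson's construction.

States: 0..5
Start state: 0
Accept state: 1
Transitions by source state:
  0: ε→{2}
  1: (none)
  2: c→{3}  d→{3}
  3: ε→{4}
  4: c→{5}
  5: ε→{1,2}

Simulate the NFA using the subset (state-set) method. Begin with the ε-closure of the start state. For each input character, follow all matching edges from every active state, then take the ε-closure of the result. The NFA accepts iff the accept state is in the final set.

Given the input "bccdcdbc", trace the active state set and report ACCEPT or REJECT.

Answer: REJECT

Derivation:
initial (ε-close {0}): {0,2}
'b' @ 1: {}  — state set empty
rest 'ccdcdbc' ignored (set empty)
end set {} — state 1 not in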